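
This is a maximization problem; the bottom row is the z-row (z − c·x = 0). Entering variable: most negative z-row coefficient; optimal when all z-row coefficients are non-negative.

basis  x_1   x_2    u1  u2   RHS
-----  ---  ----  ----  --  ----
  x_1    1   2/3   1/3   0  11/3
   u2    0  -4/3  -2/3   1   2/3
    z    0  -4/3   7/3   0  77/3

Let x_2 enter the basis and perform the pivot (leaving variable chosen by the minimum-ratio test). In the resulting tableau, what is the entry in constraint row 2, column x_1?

Ratio test on column x_2 — row 1: (11/3)/(2/3) = 11/2; row 2: entry -4/3 ≤ 0. Minimum is 11/2 at row 1 (x_1 leaves); pivot element 2/3.
Divide row 1 by 2/3; eliminate column x_2 from the other rows.
Row 2 update in column x_1: 0 − (-4/3)·(3/2) = 2.

2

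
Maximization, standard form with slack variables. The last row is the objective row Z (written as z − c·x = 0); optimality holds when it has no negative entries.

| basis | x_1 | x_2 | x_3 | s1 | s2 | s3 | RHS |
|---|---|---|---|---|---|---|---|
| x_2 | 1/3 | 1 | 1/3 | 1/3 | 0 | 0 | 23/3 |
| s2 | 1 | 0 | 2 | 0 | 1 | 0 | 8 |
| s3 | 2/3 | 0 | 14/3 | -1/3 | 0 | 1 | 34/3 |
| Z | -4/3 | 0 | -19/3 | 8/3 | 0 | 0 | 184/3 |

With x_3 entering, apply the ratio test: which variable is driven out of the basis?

Column x_3 entries and ratios — x_2: (23/3)/(1/3) = 23; s2: 8/2 = 4; s3: (34/3)/(14/3) = 17/7.
Smallest ratio is 17/7 in the row of s3, so s3 leaves.

s3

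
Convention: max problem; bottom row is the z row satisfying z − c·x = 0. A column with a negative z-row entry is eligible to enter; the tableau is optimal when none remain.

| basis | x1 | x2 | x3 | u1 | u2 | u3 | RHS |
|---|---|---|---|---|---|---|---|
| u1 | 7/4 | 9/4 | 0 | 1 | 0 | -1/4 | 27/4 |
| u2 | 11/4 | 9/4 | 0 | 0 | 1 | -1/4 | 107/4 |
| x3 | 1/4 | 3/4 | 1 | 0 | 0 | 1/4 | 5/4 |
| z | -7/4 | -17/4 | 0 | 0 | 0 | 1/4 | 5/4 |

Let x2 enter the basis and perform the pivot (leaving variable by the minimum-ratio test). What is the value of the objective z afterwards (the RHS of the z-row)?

Ratio test on column x2 — row 1: (27/4)/(9/4) = 3; row 2: (107/4)/(9/4) = 107/9; row 3: (5/4)/(3/4) = 5/3. Minimum is 5/3 at row 3 (x3 leaves); pivot element 3/4.
Pivot on row 3; the z-row RHS becomes 5/4 − (-17/4)·(5/3) = 25/3.

25/3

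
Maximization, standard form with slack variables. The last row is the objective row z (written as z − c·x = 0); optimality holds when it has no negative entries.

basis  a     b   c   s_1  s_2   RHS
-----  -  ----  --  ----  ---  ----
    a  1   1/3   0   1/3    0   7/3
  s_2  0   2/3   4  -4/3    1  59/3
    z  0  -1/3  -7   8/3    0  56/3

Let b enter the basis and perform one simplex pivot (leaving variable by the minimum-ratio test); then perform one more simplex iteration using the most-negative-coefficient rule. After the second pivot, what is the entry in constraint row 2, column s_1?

Ratio test on column b — row 1: (7/3)/(1/3) = 7; row 2: (59/3)/(2/3) = 59/2. Minimum is 7 at row 1 (a leaves); pivot element 1/3.
Divide row 1 by 1/3; eliminate column b from the other rows.
Second iteration: most negative z-row entry is -7 in column c, so c enters.
Ratio test on column c — row 1: entry 0 ≤ 0; row 2: 15/4 = 15/4. Minimum is 15/4 at row 2 (s_2 leaves); pivot element 4.
Divide row 2 by 4; eliminate column c from the other rows.
After both pivots, the entry at constraint row 2, column s_1 is -1/2.

-1/2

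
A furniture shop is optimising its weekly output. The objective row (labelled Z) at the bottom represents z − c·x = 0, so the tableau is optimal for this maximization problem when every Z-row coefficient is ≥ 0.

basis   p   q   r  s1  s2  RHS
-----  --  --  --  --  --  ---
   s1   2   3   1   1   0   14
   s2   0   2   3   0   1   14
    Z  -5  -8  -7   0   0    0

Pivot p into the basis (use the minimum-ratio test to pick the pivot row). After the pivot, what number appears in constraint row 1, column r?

Ratio test on column p — row 1: 14/2 = 7; row 2: entry 0 ≤ 0. Minimum is 7 at row 1 (s1 leaves); pivot element 2.
Divide row 1 by 2; eliminate column p from the other rows.
In the new row 1, the r entry is the old entry divided by the pivot: 1/2 = 1/2.

1/2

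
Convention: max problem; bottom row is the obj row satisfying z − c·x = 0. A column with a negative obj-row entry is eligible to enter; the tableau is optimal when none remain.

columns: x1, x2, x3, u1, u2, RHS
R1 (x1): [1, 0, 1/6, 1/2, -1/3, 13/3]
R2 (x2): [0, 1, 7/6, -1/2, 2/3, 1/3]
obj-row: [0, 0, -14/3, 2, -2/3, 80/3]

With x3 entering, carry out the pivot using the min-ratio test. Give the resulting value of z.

Ratio test on column x3 — row 1: (13/3)/(1/6) = 26; row 2: (1/3)/(7/6) = 2/7. Minimum is 2/7 at row 2 (x2 leaves); pivot element 7/6.
Pivot on row 2; the obj-row RHS becomes 80/3 − (-14/3)·(2/7) = 28.

28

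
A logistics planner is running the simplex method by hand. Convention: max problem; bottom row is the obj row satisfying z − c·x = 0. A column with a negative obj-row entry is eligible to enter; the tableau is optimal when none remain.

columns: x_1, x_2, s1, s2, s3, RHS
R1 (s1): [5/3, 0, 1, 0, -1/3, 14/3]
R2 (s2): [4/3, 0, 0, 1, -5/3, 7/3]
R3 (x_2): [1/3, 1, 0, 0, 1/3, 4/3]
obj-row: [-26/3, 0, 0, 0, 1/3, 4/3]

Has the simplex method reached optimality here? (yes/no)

no

The obj-row has a negative entry -26/3 in column x_1, so it is not optimal.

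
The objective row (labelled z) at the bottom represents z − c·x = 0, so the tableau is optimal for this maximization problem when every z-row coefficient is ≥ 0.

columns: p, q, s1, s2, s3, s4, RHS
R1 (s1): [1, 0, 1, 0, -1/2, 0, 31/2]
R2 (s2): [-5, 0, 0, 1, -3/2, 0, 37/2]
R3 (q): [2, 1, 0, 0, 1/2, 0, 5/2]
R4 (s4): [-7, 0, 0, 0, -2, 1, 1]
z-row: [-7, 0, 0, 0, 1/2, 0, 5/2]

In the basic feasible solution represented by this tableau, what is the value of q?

5/2

q is basic (row 3); its value is the RHS of that row, 5/2.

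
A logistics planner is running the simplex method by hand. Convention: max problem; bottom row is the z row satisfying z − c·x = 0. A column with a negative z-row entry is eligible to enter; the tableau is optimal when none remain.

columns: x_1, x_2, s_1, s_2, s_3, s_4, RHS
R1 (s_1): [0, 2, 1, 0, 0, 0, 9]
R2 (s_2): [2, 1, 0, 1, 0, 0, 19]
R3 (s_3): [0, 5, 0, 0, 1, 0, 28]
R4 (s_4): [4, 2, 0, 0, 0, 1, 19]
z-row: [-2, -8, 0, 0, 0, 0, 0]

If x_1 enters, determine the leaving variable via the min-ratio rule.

s_4

Column x_1 entries and ratios — s_1: 0 ≤ 0, skip; s_2: 19/2 = 19/2; s_3: 0 ≤ 0, skip; s_4: 19/4 = 19/4.
Smallest ratio is 19/4 in the row of s_4, so s_4 leaves.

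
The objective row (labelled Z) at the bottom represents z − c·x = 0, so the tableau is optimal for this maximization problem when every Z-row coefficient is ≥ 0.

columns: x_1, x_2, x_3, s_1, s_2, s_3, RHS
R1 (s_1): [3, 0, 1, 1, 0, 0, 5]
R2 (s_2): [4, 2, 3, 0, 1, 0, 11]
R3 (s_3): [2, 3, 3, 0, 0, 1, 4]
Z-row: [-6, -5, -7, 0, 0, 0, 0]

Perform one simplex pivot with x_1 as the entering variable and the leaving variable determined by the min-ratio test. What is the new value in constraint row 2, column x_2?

2

Ratio test on column x_1 — row 1: 5/3 = 5/3; row 2: 11/4 = 11/4; row 3: 4/2 = 2. Minimum is 5/3 at row 1 (s_1 leaves); pivot element 3.
Divide row 1 by 3; eliminate column x_1 from the other rows.
Row 2 update in column x_2: 2 − 4·0 = 2.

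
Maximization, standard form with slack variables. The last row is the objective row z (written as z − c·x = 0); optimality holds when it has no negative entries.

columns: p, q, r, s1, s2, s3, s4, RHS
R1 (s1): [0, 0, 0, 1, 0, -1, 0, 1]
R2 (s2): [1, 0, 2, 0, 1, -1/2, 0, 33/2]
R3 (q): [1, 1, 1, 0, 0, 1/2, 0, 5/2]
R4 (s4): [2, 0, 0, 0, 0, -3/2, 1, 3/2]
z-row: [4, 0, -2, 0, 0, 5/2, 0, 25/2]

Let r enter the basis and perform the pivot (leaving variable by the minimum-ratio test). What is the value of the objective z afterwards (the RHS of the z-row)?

Ratio test on column r — row 1: entry 0 ≤ 0; row 2: (33/2)/2 = 33/4; row 3: (5/2)/1 = 5/2; row 4: entry 0 ≤ 0. Minimum is 5/2 at row 3 (q leaves); pivot element 1.
Pivot on row 3; the z-row RHS becomes 25/2 − (-2)·(5/2) = 35/2.

35/2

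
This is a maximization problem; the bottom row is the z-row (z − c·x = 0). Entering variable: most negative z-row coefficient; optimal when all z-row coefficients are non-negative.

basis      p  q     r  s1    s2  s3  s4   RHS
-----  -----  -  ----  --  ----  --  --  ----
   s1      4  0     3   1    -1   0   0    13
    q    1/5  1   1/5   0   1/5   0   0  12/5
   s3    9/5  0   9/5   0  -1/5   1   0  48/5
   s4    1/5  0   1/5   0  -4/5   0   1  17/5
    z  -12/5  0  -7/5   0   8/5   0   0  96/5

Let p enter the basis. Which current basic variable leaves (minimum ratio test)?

s1

Column p entries and ratios — s1: 13/4 = 13/4; q: (12/5)/(1/5) = 12; s3: (48/5)/(9/5) = 16/3; s4: (17/5)/(1/5) = 17.
Smallest ratio is 13/4 in the row of s1, so s1 leaves.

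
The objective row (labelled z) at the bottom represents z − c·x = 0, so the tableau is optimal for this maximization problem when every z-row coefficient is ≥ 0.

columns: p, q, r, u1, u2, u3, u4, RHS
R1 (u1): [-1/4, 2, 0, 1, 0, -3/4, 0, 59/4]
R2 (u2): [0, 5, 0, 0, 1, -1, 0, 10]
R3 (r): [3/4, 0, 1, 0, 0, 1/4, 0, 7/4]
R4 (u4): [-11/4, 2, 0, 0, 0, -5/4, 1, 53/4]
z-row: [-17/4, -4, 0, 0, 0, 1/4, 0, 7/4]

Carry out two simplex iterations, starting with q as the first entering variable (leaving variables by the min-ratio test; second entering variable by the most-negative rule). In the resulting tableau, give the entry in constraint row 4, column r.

Ratio test on column q — row 1: (59/4)/2 = 59/8; row 2: 10/5 = 2; row 3: entry 0 ≤ 0; row 4: (53/4)/2 = 53/8. Minimum is 2 at row 2 (u2 leaves); pivot element 5.
Divide row 2 by 5; eliminate column q from the other rows.
Second iteration: most negative z-row entry is -17/4 in column p, so p enters.
Ratio test on column p — row 1: entry -1/4 ≤ 0; row 2: entry 0 ≤ 0; row 3: (7/4)/(3/4) = 7/3; row 4: entry -11/4 ≤ 0. Minimum is 7/3 at row 3 (r leaves); pivot element 3/4.
Divide row 3 by 3/4; eliminate column p from the other rows.
After both pivots, the entry at constraint row 4, column r is 11/3.

11/3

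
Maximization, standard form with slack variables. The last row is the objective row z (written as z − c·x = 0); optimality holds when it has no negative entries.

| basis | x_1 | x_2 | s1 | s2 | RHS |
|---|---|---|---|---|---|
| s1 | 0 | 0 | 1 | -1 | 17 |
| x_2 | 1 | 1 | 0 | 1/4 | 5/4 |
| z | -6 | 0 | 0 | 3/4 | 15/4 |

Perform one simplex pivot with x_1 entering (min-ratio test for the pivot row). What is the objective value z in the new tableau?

Ratio test on column x_1 — row 1: entry 0 ≤ 0; row 2: (5/4)/1 = 5/4. Minimum is 5/4 at row 2 (x_2 leaves); pivot element 1.
Pivot on row 2; the z-row RHS becomes 15/4 − (-6)·(5/4) = 45/4.

45/4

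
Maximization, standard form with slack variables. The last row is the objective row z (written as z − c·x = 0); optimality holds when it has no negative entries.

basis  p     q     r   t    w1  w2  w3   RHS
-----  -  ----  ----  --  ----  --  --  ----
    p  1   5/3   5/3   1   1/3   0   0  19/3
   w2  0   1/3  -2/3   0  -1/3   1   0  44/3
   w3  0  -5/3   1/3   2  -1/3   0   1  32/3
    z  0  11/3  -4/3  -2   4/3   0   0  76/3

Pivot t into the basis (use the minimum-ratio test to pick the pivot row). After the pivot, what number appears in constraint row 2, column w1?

Ratio test on column t — row 1: (19/3)/1 = 19/3; row 2: entry 0 ≤ 0; row 3: (32/3)/2 = 16/3. Minimum is 16/3 at row 3 (w3 leaves); pivot element 2.
Divide row 3 by 2; eliminate column t from the other rows.
Row 2 update in column w1: -1/3 − 0·(-1/6) = -1/3.

-1/3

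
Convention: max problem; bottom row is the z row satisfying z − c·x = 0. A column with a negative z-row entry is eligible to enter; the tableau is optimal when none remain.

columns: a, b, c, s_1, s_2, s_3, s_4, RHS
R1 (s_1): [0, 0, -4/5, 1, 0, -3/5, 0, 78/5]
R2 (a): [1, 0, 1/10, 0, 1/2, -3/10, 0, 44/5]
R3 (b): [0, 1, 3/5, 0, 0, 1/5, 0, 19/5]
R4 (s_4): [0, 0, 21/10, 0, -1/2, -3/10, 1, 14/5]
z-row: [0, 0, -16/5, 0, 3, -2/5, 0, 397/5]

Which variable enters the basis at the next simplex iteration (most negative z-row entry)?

c

Negative z-row entries: c: -16/5, s_3: -2/5.
The most negative is -16/5 in column c, so c enters.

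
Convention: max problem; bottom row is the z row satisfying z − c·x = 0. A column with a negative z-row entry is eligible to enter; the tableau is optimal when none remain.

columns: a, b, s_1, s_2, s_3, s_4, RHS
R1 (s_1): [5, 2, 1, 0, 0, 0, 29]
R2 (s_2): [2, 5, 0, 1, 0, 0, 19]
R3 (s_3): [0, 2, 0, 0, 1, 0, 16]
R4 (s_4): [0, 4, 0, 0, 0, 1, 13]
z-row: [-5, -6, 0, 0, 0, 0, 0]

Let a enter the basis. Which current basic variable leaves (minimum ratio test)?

Column a entries and ratios — s_1: 29/5 = 29/5; s_2: 19/2 = 19/2; s_3: 0 ≤ 0, skip; s_4: 0 ≤ 0, skip.
Smallest ratio is 29/5 in the row of s_1, so s_1 leaves.

s_1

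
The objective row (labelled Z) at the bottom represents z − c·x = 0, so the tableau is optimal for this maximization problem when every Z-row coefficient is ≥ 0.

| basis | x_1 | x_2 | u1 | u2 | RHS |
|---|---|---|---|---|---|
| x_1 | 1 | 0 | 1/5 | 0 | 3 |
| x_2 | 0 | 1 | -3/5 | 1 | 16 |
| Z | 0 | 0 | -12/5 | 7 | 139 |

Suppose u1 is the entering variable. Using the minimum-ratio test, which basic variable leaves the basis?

Column u1 entries and ratios — x_1: 3/(1/5) = 15; x_2: -3/5 ≤ 0, skip.
Smallest ratio is 15 in the row of x_1, so x_1 leaves.

x_1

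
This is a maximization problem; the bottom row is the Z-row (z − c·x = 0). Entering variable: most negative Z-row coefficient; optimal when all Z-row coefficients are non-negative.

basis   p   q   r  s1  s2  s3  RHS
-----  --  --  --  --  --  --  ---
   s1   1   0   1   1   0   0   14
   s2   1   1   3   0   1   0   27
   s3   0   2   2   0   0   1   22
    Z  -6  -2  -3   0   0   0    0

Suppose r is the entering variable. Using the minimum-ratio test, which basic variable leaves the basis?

s2

Column r entries and ratios — s1: 14/1 = 14; s2: 27/3 = 9; s3: 22/2 = 11.
Smallest ratio is 9 in the row of s2, so s2 leaves.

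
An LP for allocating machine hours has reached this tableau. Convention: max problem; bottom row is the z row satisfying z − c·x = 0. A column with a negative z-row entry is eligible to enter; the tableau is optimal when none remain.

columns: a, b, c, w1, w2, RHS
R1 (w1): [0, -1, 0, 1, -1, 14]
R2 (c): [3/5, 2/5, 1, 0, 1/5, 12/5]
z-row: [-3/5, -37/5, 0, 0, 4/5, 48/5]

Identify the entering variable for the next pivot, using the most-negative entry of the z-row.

Negative z-row entries: a: -3/5, b: -37/5.
The most negative is -37/5 in column b, so b enters.

b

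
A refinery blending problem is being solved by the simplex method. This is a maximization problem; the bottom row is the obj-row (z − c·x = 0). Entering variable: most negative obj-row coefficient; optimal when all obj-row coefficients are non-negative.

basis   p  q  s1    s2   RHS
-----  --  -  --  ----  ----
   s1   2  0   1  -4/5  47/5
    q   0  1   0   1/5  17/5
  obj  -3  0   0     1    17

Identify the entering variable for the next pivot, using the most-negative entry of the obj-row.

Negative obj-row entries: p: -3.
The most negative is -3 in column p, so p enters.

p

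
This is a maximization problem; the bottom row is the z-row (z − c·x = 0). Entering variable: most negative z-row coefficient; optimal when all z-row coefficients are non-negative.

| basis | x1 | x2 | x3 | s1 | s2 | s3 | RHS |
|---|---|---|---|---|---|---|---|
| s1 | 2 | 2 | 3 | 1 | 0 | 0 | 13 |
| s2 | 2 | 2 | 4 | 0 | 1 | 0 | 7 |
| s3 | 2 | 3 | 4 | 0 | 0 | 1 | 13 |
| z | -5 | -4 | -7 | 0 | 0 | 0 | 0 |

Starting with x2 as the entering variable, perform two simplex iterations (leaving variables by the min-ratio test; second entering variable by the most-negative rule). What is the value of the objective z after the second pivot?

35/2

Ratio test on column x2 — row 1: 13/2 = 13/2; row 2: 7/2 = 7/2; row 3: 13/3 = 13/3. Minimum is 7/2 at row 2 (s2 leaves); pivot element 2.
Pivot on row 2; the z-row RHS becomes 0 − (-4)·(7/2) = 14.
Next entering variable (most negative z-row entry -1): x1.
Ratio test on column x1 — row 1: entry 0 ≤ 0; row 2: (7/2)/1 = 7/2; row 3: entry -1 ≤ 0. Minimum is 7/2 at row 2 (x2 leaves); pivot element 1.
After the second pivot the z-row RHS is 14 − (-1)·(7/2) = 35/2.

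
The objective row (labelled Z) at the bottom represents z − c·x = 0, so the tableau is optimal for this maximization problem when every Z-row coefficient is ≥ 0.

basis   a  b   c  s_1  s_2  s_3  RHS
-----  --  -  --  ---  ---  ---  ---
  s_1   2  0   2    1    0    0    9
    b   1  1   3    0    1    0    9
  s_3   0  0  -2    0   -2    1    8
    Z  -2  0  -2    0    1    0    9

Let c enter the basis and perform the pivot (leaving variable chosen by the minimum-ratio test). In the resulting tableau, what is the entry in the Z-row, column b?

2/3

Ratio test on column c — row 1: 9/2 = 9/2; row 2: 9/3 = 3; row 3: entry -2 ≤ 0. Minimum is 3 at row 2 (b leaves); pivot element 3.
Divide row 2 by 3; eliminate column c from the other rows.
Z-row update in column b: 0 − (-2)·(1/3) = 2/3.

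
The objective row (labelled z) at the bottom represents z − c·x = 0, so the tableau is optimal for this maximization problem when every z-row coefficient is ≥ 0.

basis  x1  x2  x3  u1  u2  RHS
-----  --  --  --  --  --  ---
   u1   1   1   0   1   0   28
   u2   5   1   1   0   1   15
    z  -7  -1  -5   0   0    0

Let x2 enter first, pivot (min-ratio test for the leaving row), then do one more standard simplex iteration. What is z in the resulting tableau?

75

Ratio test on column x2 — row 1: 28/1 = 28; row 2: 15/1 = 15. Minimum is 15 at row 2 (u2 leaves); pivot element 1.
Pivot on row 2; the z-row RHS becomes 0 − (-1)·15 = 15.
Next entering variable (most negative z-row entry -4): x3.
Ratio test on column x3 — row 1: entry -1 ≤ 0; row 2: 15/1 = 15. Minimum is 15 at row 2 (x2 leaves); pivot element 1.
After the second pivot the z-row RHS is 15 − (-4)·15 = 75.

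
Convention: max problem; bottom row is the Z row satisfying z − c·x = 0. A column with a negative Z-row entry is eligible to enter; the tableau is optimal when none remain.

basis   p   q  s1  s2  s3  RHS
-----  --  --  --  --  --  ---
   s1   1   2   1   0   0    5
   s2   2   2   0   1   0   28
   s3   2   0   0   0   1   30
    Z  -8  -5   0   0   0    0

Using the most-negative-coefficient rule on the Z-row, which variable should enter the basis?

p

Negative Z-row entries: p: -8, q: -5.
The most negative is -8 in column p, so p enters.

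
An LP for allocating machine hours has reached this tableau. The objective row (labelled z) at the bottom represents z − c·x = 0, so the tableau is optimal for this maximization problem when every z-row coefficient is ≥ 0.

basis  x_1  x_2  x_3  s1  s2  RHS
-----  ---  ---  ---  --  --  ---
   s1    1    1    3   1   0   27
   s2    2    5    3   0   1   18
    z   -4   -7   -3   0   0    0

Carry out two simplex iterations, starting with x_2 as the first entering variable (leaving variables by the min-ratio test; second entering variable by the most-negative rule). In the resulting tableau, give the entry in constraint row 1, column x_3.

3/2

Ratio test on column x_2 — row 1: 27/1 = 27; row 2: 18/5 = 18/5. Minimum is 18/5 at row 2 (s2 leaves); pivot element 5.
Divide row 2 by 5; eliminate column x_2 from the other rows.
Second iteration: most negative z-row entry is -6/5 in column x_1, so x_1 enters.
Ratio test on column x_1 — row 1: (117/5)/(3/5) = 39; row 2: (18/5)/(2/5) = 9. Minimum is 9 at row 2 (x_2 leaves); pivot element 2/5.
Divide row 2 by 2/5; eliminate column x_1 from the other rows.
After both pivots, the entry at constraint row 1, column x_3 is 3/2.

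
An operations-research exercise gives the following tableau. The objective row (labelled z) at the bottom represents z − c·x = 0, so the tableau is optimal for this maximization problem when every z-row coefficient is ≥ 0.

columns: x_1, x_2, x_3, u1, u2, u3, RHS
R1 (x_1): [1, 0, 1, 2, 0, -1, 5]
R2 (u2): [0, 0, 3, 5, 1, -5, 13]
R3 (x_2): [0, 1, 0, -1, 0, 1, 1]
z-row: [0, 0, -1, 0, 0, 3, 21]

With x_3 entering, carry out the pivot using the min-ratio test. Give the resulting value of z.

76/3

Ratio test on column x_3 — row 1: 5/1 = 5; row 2: 13/3 = 13/3; row 3: entry 0 ≤ 0. Minimum is 13/3 at row 2 (u2 leaves); pivot element 3.
Pivot on row 2; the z-row RHS becomes 21 − (-1)·(13/3) = 76/3.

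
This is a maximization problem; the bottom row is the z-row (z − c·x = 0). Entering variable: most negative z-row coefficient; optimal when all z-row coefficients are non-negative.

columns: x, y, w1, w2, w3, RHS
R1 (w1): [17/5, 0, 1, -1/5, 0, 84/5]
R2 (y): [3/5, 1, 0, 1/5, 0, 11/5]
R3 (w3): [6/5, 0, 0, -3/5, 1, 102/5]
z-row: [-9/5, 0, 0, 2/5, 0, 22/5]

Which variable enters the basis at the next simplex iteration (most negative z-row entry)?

Negative z-row entries: x: -9/5.
The most negative is -9/5 in column x, so x enters.

x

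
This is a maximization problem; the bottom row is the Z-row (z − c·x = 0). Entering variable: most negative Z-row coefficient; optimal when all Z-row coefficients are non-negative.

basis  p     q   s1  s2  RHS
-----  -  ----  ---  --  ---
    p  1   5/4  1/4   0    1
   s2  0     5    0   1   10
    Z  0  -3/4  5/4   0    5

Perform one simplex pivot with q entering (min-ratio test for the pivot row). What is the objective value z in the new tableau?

28/5

Ratio test on column q — row 1: 1/(5/4) = 4/5; row 2: 10/5 = 2. Minimum is 4/5 at row 1 (p leaves); pivot element 5/4.
Pivot on row 1; the Z-row RHS becomes 5 − (-3/4)·(4/5) = 28/5.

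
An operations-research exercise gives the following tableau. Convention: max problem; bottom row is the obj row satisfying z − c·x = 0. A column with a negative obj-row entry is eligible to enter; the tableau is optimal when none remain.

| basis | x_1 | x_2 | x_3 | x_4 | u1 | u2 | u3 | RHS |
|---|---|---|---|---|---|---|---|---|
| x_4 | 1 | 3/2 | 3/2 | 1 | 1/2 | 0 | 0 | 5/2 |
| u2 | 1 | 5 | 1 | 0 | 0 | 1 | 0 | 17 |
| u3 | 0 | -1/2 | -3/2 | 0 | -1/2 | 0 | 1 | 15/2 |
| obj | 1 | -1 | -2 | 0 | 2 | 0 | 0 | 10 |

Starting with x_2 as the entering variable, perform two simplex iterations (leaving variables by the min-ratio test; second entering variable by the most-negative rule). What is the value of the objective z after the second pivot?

40/3

Ratio test on column x_2 — row 1: (5/2)/(3/2) = 5/3; row 2: 17/5 = 17/5; row 3: entry -1/2 ≤ 0. Minimum is 5/3 at row 1 (x_4 leaves); pivot element 3/2.
Pivot on row 1; the obj-row RHS becomes 10 − (-1)·(5/3) = 35/3.
Next entering variable (most negative obj-row entry -1): x_3.
Ratio test on column x_3 — row 1: (5/3)/1 = 5/3; row 2: entry -4 ≤ 0; row 3: entry -1 ≤ 0. Minimum is 5/3 at row 1 (x_2 leaves); pivot element 1.
After the second pivot the obj-row RHS is 35/3 − (-1)·(5/3) = 40/3.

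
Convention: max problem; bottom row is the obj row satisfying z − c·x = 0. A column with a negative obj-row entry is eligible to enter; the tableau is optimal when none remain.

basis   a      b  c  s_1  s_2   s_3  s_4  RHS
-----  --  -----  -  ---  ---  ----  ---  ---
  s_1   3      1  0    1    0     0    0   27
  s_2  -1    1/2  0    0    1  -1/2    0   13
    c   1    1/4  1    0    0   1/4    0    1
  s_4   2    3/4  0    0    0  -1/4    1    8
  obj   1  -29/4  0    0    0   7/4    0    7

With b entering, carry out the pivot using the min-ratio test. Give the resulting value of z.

Ratio test on column b — row 1: 27/1 = 27; row 2: 13/(1/2) = 26; row 3: 1/(1/4) = 4; row 4: 8/(3/4) = 32/3. Minimum is 4 at row 3 (c leaves); pivot element 1/4.
Pivot on row 3; the obj-row RHS becomes 7 − (-29/4)·4 = 36.

36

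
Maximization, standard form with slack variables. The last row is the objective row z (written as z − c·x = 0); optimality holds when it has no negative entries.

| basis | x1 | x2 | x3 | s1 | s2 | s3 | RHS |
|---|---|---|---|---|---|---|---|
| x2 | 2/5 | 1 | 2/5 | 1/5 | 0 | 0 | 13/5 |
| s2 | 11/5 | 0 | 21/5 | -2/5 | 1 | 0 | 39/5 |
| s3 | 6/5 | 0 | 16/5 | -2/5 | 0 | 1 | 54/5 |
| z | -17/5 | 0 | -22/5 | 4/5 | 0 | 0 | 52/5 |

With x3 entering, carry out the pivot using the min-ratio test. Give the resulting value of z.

Ratio test on column x3 — row 1: (13/5)/(2/5) = 13/2; row 2: (39/5)/(21/5) = 13/7; row 3: (54/5)/(16/5) = 27/8. Minimum is 13/7 at row 2 (s2 leaves); pivot element 21/5.
Pivot on row 2; the z-row RHS becomes 52/5 − (-22/5)·(13/7) = 130/7.

130/7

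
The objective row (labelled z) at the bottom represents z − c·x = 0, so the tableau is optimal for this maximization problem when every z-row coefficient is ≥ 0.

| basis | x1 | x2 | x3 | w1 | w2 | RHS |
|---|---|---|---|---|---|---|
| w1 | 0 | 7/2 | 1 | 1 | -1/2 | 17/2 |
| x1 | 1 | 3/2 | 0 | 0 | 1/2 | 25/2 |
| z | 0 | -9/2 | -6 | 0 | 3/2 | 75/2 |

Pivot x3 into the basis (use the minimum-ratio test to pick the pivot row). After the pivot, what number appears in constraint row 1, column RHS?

17/2

Ratio test on column x3 — row 1: (17/2)/1 = 17/2; row 2: entry 0 ≤ 0. Minimum is 17/2 at row 1 (w1 leaves); pivot element 1.
Divide row 1 by 1; eliminate column x3 from the other rows.
In the new row 1, the RHS entry is the old entry divided by the pivot: (17/2)/1 = 17/2.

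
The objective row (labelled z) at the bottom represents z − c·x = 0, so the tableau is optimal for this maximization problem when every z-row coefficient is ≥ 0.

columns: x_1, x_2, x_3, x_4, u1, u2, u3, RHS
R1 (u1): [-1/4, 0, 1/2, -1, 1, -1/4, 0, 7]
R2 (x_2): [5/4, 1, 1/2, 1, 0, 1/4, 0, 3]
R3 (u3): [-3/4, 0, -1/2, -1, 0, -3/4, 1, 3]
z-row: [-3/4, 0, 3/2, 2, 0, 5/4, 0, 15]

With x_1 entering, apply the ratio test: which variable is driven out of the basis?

x_2

Column x_1 entries and ratios — u1: -1/4 ≤ 0, skip; x_2: 3/(5/4) = 12/5; u3: -3/4 ≤ 0, skip.
Smallest ratio is 12/5 in the row of x_2, so x_2 leaves.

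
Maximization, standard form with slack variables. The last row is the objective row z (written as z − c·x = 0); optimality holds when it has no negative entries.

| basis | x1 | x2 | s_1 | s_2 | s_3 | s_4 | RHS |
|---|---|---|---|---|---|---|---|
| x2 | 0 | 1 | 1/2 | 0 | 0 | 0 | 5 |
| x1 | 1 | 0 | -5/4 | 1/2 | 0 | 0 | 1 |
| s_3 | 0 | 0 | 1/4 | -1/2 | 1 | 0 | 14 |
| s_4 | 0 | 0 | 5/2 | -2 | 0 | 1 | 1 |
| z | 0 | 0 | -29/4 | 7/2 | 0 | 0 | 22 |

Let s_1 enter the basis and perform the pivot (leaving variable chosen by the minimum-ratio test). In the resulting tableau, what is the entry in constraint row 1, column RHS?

24/5

Ratio test on column s_1 — row 1: 5/(1/2) = 10; row 2: entry -5/4 ≤ 0; row 3: 14/(1/4) = 56; row 4: 1/(5/2) = 2/5. Minimum is 2/5 at row 4 (s_4 leaves); pivot element 5/2.
Divide row 4 by 5/2; eliminate column s_1 from the other rows.
Row 1 update in column RHS: 5 − (1/2)·(2/5) = 24/5.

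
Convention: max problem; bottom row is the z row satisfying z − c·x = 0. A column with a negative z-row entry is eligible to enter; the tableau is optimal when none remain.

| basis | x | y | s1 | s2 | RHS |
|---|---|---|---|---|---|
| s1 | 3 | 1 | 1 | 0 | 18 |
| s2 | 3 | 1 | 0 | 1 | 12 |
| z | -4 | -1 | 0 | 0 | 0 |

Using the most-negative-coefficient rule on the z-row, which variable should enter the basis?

x

Negative z-row entries: x: -4, y: -1.
The most negative is -4 in column x, so x enters.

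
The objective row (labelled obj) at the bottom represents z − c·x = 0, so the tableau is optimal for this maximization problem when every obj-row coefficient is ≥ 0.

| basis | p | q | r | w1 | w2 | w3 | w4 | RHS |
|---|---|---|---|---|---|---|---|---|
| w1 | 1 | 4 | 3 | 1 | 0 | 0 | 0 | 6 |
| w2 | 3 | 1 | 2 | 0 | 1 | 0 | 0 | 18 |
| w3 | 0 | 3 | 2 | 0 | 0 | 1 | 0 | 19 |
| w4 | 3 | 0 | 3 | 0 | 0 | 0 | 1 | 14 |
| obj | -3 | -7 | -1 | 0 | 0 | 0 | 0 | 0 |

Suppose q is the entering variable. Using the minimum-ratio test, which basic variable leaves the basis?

Column q entries and ratios — w1: 6/4 = 3/2; w2: 18/1 = 18; w3: 19/3 = 19/3; w4: 0 ≤ 0, skip.
Smallest ratio is 3/2 in the row of w1, so w1 leaves.

w1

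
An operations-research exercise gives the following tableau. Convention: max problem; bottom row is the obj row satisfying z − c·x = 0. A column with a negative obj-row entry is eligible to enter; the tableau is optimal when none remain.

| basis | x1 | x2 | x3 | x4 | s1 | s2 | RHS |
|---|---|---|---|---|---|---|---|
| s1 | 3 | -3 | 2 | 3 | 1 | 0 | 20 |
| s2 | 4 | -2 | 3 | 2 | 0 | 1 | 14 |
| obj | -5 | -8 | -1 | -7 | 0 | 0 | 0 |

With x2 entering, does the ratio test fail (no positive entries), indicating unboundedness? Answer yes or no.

yes

Every constraint-row entry in column x2 is ≤ 0, so increasing x2 is unbounded.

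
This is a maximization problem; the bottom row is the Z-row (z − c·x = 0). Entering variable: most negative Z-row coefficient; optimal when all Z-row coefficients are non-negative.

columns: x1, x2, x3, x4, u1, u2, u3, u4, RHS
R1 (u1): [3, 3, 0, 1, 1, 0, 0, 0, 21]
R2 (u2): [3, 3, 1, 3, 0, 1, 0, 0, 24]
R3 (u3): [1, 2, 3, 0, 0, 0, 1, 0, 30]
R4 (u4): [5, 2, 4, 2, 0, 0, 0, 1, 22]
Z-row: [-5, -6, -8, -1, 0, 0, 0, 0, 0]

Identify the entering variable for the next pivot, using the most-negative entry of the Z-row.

Negative Z-row entries: x1: -5, x2: -6, x3: -8, x4: -1.
The most negative is -8 in column x3, so x3 enters.

x3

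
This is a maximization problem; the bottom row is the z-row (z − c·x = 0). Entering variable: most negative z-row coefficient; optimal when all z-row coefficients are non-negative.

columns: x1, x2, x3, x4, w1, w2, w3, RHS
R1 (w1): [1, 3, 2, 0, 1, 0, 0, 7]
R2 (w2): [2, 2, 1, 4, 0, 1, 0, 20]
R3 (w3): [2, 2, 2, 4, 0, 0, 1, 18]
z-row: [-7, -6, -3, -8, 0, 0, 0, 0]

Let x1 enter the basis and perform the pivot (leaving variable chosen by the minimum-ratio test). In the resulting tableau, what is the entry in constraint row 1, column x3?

Ratio test on column x1 — row 1: 7/1 = 7; row 2: 20/2 = 10; row 3: 18/2 = 9. Minimum is 7 at row 1 (w1 leaves); pivot element 1.
Divide row 1 by 1; eliminate column x1 from the other rows.
In the new row 1, the x3 entry is the old entry divided by the pivot: 2/1 = 2.

2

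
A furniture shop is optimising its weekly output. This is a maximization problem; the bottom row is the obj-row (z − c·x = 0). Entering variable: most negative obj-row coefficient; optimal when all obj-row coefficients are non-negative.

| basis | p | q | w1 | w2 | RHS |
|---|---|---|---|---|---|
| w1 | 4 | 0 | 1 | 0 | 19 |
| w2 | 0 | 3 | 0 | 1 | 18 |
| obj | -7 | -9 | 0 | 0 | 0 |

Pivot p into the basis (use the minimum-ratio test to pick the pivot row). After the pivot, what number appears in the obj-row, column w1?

7/4

Ratio test on column p — row 1: 19/4 = 19/4; row 2: entry 0 ≤ 0. Minimum is 19/4 at row 1 (w1 leaves); pivot element 4.
Divide row 1 by 4; eliminate column p from the other rows.
obj-row update in column w1: 0 − (-7)·(1/4) = 7/4.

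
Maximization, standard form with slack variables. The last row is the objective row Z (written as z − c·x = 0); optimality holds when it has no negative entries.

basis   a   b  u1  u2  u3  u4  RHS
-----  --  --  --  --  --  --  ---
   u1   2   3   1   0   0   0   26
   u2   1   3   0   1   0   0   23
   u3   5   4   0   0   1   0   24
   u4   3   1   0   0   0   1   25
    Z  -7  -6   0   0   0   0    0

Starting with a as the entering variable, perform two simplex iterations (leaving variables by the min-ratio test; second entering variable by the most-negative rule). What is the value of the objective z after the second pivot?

Ratio test on column a — row 1: 26/2 = 13; row 2: 23/1 = 23; row 3: 24/5 = 24/5; row 4: 25/3 = 25/3. Minimum is 24/5 at row 3 (u3 leaves); pivot element 5.
Pivot on row 3; the Z-row RHS becomes 0 − (-7)·(24/5) = 168/5.
Next entering variable (most negative Z-row entry -2/5): b.
Ratio test on column b — row 1: (82/5)/(7/5) = 82/7; row 2: (91/5)/(11/5) = 91/11; row 3: (24/5)/(4/5) = 6; row 4: entry -7/5 ≤ 0. Minimum is 6 at row 3 (a leaves); pivot element 4/5.
After the second pivot the Z-row RHS is 168/5 − (-2/5)·6 = 36.

36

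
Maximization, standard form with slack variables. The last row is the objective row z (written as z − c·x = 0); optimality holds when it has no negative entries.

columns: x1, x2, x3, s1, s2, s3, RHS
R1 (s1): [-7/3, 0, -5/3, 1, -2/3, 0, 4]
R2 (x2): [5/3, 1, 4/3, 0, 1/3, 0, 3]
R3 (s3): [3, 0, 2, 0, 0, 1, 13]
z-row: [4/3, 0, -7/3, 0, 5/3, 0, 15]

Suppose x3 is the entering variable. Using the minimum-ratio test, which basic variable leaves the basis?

x2

Column x3 entries and ratios — s1: -5/3 ≤ 0, skip; x2: 3/(4/3) = 9/4; s3: 13/2 = 13/2.
Smallest ratio is 9/4 in the row of x2, so x2 leaves.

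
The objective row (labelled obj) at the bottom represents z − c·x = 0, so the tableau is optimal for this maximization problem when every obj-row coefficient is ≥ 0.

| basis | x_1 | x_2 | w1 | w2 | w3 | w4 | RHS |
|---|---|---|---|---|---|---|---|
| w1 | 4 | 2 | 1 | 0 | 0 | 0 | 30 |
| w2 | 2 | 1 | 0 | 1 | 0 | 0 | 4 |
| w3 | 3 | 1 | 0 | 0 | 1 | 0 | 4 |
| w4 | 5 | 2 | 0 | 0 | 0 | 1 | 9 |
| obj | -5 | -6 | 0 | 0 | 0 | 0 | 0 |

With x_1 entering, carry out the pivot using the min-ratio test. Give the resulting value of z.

Ratio test on column x_1 — row 1: 30/4 = 15/2; row 2: 4/2 = 2; row 3: 4/3 = 4/3; row 4: 9/5 = 9/5. Minimum is 4/3 at row 3 (w3 leaves); pivot element 3.
Pivot on row 3; the obj-row RHS becomes 0 − (-5)·(4/3) = 20/3.

20/3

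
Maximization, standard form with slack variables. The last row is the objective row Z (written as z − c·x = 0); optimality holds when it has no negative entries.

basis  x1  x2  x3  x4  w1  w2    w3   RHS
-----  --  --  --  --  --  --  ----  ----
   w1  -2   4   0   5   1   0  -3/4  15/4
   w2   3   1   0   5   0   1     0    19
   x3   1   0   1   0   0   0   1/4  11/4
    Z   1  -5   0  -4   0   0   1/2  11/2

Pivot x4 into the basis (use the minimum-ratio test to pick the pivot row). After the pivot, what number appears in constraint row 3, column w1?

0

Ratio test on column x4 — row 1: (15/4)/5 = 3/4; row 2: 19/5 = 19/5; row 3: entry 0 ≤ 0. Minimum is 3/4 at row 1 (w1 leaves); pivot element 5.
Divide row 1 by 5; eliminate column x4 from the other rows.
Row 3 update in column w1: 0 − 0·(1/5) = 0.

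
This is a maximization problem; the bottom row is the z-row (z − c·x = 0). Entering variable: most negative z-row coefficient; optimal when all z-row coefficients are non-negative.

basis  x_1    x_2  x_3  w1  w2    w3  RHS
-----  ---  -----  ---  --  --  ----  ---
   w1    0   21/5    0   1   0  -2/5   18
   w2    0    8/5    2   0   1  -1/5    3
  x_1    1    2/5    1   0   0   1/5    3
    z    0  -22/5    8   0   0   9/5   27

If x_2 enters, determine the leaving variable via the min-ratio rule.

w2

Column x_2 entries and ratios — w1: 18/(21/5) = 30/7; w2: 3/(8/5) = 15/8; x_1: 3/(2/5) = 15/2.
Smallest ratio is 15/8 in the row of w2, so w2 leaves.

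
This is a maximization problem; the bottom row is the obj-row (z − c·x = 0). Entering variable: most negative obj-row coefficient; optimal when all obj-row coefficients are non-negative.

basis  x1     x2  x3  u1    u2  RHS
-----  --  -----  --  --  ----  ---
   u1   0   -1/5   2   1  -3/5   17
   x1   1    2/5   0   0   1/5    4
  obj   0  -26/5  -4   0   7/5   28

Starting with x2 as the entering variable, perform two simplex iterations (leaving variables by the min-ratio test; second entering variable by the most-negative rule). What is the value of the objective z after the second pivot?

118

Ratio test on column x2 — row 1: entry -1/5 ≤ 0; row 2: 4/(2/5) = 10. Minimum is 10 at row 2 (x1 leaves); pivot element 2/5.
Pivot on row 2; the obj-row RHS becomes 28 − (-26/5)·10 = 80.
Next entering variable (most negative obj-row entry -4): x3.
Ratio test on column x3 — row 1: 19/2 = 19/2; row 2: entry 0 ≤ 0. Minimum is 19/2 at row 1 (u1 leaves); pivot element 2.
After the second pivot the obj-row RHS is 80 − (-4)·(19/2) = 118.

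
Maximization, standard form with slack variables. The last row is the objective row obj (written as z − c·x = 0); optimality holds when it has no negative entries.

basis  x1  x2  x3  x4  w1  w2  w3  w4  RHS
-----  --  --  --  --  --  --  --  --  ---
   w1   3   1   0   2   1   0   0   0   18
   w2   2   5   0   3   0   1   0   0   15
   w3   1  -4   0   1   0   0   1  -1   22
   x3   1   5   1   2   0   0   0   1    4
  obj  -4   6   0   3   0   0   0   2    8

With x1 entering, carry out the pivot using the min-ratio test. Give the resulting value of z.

Ratio test on column x1 — row 1: 18/3 = 6; row 2: 15/2 = 15/2; row 3: 22/1 = 22; row 4: 4/1 = 4. Minimum is 4 at row 4 (x3 leaves); pivot element 1.
Pivot on row 4; the obj-row RHS becomes 8 − (-4)·4 = 24.

24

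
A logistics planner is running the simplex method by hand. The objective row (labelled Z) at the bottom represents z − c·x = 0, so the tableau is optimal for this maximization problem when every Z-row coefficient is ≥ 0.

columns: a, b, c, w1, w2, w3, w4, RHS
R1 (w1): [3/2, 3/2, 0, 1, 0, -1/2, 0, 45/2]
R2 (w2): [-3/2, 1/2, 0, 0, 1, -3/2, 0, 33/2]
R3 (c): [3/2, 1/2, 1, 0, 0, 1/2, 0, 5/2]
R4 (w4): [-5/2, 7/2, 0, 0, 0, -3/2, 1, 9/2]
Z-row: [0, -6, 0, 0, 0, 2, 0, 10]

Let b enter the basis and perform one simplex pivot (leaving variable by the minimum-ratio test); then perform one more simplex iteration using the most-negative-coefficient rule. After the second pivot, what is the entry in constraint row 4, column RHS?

Ratio test on column b — row 1: (45/2)/(3/2) = 15; row 2: (33/2)/(1/2) = 33; row 3: (5/2)/(1/2) = 5; row 4: (9/2)/(7/2) = 9/7. Minimum is 9/7 at row 4 (w4 leaves); pivot element 7/2.
Divide row 4 by 7/2; eliminate column b from the other rows.
Second iteration: most negative Z-row entry is -30/7 in column a, so a enters.
Ratio test on column a — row 1: (144/7)/(18/7) = 8; row 2: entry -8/7 ≤ 0; row 3: (13/7)/(13/7) = 1; row 4: entry -5/7 ≤ 0. Minimum is 1 at row 3 (c leaves); pivot element 13/7.
Divide row 3 by 13/7; eliminate column a from the other rows.
After both pivots, the entry at constraint row 4, column RHS is 2.

2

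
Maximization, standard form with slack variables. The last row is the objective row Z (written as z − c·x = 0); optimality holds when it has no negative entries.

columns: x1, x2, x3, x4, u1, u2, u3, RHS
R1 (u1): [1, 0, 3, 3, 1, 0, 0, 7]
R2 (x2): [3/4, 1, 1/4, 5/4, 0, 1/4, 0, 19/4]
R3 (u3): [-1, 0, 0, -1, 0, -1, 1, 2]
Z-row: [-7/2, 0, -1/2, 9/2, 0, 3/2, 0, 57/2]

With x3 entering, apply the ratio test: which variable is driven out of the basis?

u1

Column x3 entries and ratios — u1: 7/3 = 7/3; x2: (19/4)/(1/4) = 19; u3: 0 ≤ 0, skip.
Smallest ratio is 7/3 in the row of u1, so u1 leaves.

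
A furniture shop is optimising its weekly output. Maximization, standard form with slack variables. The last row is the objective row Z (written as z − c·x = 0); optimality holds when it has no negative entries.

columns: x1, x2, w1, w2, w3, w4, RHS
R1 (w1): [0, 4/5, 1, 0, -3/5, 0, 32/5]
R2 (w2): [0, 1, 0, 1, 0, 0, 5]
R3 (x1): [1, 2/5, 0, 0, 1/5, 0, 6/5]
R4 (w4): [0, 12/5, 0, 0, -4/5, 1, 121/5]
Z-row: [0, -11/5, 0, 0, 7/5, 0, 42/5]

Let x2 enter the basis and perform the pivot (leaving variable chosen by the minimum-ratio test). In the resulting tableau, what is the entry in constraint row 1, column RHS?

4

Ratio test on column x2 — row 1: (32/5)/(4/5) = 8; row 2: 5/1 = 5; row 3: (6/5)/(2/5) = 3; row 4: (121/5)/(12/5) = 121/12. Minimum is 3 at row 3 (x1 leaves); pivot element 2/5.
Divide row 3 by 2/5; eliminate column x2 from the other rows.
Row 1 update in column RHS: 32/5 − (4/5)·3 = 4.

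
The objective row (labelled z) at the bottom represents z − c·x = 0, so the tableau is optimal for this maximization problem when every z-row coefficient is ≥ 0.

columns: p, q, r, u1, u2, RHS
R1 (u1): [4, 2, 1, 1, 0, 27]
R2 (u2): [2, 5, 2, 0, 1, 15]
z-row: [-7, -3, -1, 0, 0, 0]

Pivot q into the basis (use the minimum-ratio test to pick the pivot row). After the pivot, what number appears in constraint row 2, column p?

2/5

Ratio test on column q — row 1: 27/2 = 27/2; row 2: 15/5 = 3. Minimum is 3 at row 2 (u2 leaves); pivot element 5.
Divide row 2 by 5; eliminate column q from the other rows.
In the new row 2, the p entry is the old entry divided by the pivot: 2/5 = 2/5.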